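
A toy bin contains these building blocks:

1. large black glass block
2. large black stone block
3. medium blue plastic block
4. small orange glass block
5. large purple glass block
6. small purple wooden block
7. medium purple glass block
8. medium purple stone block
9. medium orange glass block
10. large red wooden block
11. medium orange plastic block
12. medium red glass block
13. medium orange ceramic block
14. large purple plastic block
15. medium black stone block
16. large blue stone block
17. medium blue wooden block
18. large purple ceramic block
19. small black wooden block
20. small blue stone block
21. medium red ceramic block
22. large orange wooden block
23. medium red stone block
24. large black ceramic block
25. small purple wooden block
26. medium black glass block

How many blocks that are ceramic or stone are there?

10

ceramic: 4; stone: 6; together 4 + 6 = 10.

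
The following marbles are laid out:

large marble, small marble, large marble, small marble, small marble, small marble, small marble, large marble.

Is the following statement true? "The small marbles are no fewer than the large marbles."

|small marbles| = 5.
|large marbles| = 3.
The claim requires 5 ≥ 3, which holds.

True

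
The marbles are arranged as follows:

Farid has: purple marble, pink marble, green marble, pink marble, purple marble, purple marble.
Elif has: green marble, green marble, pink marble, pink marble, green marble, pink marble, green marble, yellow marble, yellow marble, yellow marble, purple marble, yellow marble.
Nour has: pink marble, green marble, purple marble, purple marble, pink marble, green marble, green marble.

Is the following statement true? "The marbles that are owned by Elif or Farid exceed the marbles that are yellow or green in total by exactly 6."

True

Count of marbles owned by Elif or Farid: 18.
There are 12 marbles that are yellow or green.
The claim requires 18 − 12 (= 6) to equal 6, which holds.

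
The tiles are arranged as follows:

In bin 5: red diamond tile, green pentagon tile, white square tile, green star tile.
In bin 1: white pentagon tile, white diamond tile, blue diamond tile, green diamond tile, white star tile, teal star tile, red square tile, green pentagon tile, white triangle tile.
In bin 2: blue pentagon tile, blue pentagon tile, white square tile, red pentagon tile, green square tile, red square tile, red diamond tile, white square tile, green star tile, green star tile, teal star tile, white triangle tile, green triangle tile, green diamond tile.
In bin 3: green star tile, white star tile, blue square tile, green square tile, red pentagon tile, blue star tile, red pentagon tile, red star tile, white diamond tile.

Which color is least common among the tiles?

Counts by color: green 11, white 10, red 8, blue 5, teal 2.
The minimum is 2, held uniquely by teal.

teal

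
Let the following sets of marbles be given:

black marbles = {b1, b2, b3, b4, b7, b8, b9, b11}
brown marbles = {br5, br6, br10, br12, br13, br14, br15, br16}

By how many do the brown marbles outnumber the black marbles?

0

brown marbles: 8.
black marbles: 8.
8 − 8 = 0.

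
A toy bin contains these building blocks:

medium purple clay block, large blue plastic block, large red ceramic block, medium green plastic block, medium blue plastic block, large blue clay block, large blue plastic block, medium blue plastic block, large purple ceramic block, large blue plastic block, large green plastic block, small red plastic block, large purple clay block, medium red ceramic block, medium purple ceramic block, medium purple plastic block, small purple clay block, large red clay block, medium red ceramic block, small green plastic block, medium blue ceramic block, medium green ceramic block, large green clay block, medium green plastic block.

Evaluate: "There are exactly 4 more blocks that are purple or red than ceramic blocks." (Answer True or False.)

True

|blocks that are purple or red| = 11.
|ceramic blocks| = 7.
The claim requires 11 − 7 (= 4) to equal 4, which holds.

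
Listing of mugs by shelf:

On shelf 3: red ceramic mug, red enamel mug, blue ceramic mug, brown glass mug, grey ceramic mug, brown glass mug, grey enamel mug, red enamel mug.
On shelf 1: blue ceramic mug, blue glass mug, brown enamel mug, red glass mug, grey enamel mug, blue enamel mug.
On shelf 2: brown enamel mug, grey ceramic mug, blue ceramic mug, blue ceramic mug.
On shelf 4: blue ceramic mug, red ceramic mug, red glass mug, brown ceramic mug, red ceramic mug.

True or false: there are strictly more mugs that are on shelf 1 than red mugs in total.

There are 6 mugs on shelf 1.
There are 7 red mugs.
The claim requires 6 > 7, which does not hold.

False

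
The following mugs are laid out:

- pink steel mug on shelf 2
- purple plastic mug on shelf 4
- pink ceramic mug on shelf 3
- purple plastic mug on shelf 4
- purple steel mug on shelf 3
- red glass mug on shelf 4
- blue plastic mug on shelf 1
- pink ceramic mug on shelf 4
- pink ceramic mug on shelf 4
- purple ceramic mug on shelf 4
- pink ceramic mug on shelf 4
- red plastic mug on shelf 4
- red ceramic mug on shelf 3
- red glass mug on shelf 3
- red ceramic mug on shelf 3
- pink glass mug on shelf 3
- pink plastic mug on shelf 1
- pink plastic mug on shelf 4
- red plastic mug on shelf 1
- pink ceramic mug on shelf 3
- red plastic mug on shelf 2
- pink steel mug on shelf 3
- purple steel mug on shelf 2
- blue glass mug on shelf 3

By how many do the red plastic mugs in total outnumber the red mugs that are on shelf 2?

2

red plastic mugs: 3.
red mugs on shelf 2: 1.
3 − 1 = 2.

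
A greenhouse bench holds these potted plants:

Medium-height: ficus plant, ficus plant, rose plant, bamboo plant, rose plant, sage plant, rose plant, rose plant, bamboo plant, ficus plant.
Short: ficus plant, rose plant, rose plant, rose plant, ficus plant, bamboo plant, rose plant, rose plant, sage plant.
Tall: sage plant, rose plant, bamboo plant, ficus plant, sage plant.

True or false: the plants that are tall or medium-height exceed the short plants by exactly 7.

False

|plants that are tall or medium-height| = 15.
|short plants| = 9.
The claim requires 15 − 9 (= 6) to equal 7, which does not hold.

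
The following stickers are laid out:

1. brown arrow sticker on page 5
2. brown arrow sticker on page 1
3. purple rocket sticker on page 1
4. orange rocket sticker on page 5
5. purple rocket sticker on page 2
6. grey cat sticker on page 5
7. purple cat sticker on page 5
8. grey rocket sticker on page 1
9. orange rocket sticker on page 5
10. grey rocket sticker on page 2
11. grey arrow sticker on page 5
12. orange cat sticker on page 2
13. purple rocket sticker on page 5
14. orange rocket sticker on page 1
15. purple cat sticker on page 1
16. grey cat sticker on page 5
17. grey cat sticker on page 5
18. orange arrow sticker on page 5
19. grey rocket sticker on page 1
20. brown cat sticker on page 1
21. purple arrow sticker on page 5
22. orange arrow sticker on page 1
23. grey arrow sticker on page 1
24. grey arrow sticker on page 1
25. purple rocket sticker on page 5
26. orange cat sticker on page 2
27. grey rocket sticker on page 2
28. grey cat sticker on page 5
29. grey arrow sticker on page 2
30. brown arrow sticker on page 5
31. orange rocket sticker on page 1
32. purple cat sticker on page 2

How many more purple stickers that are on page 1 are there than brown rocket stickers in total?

purple stickers on page 1: 2.
brown rocket stickers: 0.
2 − 0 = 2.

2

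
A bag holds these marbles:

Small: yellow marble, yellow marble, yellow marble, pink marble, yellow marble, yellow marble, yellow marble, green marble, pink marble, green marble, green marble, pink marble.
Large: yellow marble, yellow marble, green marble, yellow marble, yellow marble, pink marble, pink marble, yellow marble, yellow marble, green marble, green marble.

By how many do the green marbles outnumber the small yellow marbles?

0

green marbles: 6.
small yellow marbles: 6.
6 − 6 = 0.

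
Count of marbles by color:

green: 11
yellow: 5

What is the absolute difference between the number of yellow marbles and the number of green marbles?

6

yellow marbles: 5. green marbles: 11.
|5 − 11| = 11 − 5 = 6.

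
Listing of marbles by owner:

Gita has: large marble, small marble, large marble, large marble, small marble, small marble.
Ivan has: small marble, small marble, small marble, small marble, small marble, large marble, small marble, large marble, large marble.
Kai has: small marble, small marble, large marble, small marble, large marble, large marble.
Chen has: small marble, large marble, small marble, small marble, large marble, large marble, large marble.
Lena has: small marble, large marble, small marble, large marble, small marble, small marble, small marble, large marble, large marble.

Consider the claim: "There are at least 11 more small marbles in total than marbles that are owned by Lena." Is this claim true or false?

small marbles: 20.
marbles owned by Lena: 9.
The claim requires 20 − 9 = 11 ≥ 11, which holds.

True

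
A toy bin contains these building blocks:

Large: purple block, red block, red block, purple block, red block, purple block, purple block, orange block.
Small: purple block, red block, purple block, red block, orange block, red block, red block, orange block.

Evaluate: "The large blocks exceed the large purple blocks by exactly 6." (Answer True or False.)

False

|large blocks| = 8.
|large purple blocks| = 4.
The claim requires 8 − 4 (= 4) to equal 6, which does not hold.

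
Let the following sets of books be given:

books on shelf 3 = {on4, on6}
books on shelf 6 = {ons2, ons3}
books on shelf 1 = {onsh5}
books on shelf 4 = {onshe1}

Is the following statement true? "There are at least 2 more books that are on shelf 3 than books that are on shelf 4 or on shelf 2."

There are 2 books on shelf 3.
There is 1 book on shelf 4 or on shelf 2.
The claim requires 2 − 1 = 1 ≥ 2, which does not hold.

False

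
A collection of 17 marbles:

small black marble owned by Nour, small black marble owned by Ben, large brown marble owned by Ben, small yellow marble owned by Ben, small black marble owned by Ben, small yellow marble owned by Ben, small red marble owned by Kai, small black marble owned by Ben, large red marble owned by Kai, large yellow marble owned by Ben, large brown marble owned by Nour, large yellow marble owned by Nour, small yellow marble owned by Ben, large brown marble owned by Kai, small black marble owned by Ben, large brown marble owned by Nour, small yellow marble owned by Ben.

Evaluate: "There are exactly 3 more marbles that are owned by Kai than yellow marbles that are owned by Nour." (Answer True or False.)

marbles owned by Kai: 3.
yellow marbles owned by Nour: 1.
The claim requires 3 − 1 (= 2) to equal 3, which does not hold.

False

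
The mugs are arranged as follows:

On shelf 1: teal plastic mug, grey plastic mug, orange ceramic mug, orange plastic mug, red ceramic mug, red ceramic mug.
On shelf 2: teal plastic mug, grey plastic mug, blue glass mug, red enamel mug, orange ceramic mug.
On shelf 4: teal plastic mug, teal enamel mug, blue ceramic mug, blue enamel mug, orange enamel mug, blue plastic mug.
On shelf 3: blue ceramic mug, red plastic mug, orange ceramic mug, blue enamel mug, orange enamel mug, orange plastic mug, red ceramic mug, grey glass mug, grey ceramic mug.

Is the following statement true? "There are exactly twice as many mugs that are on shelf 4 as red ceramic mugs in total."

True

mugs on shelf 4: 6.
red ceramic mugs: 3.
The claim requires 6 = 2 × 3 = 6, which holds.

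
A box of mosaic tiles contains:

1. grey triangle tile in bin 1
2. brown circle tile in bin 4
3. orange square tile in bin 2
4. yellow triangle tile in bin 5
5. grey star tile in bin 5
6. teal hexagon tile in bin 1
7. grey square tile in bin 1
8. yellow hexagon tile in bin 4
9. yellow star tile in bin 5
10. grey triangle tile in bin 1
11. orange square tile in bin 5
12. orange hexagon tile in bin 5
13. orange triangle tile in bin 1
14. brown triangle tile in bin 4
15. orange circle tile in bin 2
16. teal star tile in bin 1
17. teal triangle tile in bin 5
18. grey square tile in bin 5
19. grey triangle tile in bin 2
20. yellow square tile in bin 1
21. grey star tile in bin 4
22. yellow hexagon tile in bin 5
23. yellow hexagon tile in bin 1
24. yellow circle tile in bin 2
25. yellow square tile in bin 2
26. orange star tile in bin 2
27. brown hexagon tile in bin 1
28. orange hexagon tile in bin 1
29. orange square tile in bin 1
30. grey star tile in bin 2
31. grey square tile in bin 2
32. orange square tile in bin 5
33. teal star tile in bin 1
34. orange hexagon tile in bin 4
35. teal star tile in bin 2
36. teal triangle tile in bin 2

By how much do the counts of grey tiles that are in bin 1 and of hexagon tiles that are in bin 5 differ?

grey tiles in bin 1: 3. hexagon tiles in bin 5: 2.
|3 − 2| = 3 − 2 = 1.

1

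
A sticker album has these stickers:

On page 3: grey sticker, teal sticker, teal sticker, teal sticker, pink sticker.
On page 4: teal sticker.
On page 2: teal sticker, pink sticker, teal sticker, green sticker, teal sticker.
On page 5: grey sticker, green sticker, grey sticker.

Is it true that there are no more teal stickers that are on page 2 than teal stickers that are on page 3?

|teal stickers on page 2| = 3.
|teal stickers on page 3| = 3.
The claim requires 3 ≤ 3, which holds.

True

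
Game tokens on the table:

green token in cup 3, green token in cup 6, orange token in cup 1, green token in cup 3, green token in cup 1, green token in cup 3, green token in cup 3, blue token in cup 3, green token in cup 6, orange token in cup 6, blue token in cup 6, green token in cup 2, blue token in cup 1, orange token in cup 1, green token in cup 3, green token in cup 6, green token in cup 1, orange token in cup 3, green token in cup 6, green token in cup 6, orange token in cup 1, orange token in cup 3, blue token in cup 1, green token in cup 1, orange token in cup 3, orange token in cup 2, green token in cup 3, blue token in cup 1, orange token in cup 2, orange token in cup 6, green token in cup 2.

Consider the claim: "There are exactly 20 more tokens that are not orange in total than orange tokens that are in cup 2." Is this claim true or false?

tokens that are not orange: 21.
orange tokens in cup 2: 2.
The claim requires 21 − 2 (= 19) to equal 20, which does not hold.

False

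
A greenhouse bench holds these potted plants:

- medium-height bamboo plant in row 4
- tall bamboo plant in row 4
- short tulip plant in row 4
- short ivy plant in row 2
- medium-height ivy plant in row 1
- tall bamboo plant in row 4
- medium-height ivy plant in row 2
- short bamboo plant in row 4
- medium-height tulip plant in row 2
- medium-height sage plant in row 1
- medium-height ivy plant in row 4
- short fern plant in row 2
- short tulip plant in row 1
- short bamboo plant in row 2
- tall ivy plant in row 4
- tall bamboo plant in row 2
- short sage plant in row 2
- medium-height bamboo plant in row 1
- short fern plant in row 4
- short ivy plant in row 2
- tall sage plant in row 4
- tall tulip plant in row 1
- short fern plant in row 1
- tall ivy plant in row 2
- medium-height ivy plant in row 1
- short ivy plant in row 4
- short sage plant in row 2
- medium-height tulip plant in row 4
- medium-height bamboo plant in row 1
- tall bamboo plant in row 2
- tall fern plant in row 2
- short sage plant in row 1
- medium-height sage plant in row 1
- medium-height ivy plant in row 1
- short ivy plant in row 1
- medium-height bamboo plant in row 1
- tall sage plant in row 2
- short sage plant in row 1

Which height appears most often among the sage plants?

short

Counts by height (restricted to sage plants): short 4, tall 2, medium-height 2.
The maximum is 4, held uniquely by short.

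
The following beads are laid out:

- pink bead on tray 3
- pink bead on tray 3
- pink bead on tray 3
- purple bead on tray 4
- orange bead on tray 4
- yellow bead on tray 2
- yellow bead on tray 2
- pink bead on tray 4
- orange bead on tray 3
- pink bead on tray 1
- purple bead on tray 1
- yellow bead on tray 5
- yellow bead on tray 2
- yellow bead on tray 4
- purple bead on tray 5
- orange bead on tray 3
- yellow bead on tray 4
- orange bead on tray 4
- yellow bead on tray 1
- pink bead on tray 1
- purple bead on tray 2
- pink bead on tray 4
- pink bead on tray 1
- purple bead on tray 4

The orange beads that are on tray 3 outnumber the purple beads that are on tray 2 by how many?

orange beads on tray 3: 2.
purple beads on tray 2: 1.
2 − 1 = 1.

1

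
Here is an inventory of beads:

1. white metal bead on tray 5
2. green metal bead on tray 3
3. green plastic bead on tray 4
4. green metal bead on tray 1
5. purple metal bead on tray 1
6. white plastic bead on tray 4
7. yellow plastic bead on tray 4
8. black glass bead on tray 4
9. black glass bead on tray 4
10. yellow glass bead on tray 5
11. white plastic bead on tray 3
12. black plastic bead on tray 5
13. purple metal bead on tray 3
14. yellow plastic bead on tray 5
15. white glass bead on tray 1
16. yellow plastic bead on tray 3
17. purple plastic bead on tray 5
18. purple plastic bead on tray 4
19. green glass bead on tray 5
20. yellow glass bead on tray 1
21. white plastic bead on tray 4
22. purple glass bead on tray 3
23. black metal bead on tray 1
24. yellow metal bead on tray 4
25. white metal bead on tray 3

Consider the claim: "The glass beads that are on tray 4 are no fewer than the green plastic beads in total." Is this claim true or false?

There are 2 glass beads on tray 4.
There is 1 green plastic bead.
The claim requires 2 ≥ 1, which holds.

True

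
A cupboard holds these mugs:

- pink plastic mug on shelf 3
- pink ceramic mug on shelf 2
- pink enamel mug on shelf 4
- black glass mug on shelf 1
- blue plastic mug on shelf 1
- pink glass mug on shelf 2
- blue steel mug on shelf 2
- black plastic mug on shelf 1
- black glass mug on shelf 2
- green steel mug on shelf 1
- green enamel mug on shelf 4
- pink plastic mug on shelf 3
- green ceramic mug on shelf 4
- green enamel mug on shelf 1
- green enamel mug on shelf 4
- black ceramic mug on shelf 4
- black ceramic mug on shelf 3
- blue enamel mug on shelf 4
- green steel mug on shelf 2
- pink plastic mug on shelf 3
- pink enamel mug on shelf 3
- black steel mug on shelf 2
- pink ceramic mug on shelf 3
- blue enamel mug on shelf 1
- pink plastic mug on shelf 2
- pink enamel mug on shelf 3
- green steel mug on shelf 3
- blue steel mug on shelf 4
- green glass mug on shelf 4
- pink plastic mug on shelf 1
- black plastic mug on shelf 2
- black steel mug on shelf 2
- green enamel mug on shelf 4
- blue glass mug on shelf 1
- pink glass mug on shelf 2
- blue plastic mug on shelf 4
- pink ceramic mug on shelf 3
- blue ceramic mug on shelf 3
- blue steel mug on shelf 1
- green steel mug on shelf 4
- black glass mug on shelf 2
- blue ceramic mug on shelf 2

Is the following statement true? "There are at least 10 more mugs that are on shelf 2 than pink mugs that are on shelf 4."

True

|mugs on shelf 2| = 12.
|pink mugs on shelf 4| = 1.
The claim requires 12 − 1 = 11 ≥ 10, which holds.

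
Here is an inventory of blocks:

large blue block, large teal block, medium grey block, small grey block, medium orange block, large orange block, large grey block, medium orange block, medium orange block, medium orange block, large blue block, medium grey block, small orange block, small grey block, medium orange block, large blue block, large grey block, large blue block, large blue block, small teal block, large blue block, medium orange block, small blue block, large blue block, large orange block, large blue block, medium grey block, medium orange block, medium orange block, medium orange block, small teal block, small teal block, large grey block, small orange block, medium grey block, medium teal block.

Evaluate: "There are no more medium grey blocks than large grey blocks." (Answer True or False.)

|medium grey blocks| = 4.
|large grey blocks| = 3.
The claim requires 4 ≤ 3, which does not hold.

False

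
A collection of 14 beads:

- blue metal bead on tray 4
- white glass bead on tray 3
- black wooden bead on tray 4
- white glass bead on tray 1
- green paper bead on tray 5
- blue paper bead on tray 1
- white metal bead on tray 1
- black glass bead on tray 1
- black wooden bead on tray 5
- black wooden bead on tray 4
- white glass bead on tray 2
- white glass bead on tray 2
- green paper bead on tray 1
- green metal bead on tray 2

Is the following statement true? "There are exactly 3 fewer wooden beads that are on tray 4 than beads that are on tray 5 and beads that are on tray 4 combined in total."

True

There are 2 wooden beads on tray 4.
beads on tray 5: 2; beads on tray 4: 3; combined: 2 + 3 = 5.
The claim requires 5 − 2 (= 3) to equal 3, which holds.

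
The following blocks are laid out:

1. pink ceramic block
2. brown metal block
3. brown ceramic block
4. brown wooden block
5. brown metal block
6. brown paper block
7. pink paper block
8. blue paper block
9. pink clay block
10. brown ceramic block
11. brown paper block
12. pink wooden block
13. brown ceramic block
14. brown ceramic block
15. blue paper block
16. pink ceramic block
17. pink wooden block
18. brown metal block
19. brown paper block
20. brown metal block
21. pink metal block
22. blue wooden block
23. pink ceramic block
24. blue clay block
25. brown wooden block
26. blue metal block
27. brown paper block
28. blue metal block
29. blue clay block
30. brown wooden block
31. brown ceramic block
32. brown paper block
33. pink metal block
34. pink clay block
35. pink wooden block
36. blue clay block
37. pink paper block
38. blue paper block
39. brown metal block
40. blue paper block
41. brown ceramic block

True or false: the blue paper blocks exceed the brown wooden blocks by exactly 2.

False

|blue paper blocks| = 4.
|brown wooden blocks| = 3.
The claim requires 4 − 3 (= 1) to equal 2, which does not hold.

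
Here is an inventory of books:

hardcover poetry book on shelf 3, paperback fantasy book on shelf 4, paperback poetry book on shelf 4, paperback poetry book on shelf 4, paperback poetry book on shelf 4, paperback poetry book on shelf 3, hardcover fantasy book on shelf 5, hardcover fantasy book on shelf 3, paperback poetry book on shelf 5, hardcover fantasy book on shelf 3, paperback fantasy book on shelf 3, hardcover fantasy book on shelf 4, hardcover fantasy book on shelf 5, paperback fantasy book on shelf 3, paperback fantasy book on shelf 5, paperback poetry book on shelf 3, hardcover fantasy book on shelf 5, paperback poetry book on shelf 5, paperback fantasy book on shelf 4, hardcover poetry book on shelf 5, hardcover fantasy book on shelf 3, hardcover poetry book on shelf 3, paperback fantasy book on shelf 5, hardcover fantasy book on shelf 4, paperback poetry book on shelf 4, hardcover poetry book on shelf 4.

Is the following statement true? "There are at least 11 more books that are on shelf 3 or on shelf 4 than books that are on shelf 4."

There are 18 books on shelf 3 or on shelf 4.
There are 9 books on shelf 4.
The claim requires 18 − 9 = 9 ≥ 11, which does not hold.

False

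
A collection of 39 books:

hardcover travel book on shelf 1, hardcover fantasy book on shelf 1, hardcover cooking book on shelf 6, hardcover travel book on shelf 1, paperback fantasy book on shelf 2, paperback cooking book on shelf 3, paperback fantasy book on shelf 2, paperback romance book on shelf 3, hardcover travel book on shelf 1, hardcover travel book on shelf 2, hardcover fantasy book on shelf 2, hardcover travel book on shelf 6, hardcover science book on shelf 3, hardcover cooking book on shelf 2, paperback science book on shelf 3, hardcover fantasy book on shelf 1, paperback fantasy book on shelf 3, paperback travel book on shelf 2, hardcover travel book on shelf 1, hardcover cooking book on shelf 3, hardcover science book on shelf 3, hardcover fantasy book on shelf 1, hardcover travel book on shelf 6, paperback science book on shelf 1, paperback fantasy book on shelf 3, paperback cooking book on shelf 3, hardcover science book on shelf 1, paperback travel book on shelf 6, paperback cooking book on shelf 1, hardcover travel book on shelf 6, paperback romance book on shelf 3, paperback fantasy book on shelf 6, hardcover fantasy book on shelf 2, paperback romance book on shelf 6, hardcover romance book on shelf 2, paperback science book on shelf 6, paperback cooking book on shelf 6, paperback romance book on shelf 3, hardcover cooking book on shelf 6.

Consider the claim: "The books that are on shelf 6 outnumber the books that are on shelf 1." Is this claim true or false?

False

There are 10 books on shelf 6.
There are 10 books on shelf 1.
The claim requires 10 > 10, which does not hold.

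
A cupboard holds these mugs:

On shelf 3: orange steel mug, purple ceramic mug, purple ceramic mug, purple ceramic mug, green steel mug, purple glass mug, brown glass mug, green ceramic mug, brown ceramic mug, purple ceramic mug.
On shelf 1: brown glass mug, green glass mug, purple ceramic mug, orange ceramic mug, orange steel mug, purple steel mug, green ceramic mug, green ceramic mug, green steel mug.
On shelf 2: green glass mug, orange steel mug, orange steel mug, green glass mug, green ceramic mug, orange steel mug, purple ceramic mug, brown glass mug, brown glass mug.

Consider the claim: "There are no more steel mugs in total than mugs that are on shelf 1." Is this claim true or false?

True

There are 8 steel mugs.
There are 9 mugs on shelf 1.
The claim requires 8 ≤ 9, which holds.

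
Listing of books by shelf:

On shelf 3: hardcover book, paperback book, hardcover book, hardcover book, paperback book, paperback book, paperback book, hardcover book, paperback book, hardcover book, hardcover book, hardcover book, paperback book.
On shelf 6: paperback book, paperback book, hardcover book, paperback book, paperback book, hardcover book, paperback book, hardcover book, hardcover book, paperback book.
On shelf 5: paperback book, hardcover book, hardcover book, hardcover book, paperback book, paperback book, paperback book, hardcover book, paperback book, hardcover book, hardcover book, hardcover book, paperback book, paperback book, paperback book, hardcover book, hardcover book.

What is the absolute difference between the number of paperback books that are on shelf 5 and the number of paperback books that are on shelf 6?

2

paperback books on shelf 5: 8. paperback books on shelf 6: 6.
|8 − 6| = 8 − 6 = 2.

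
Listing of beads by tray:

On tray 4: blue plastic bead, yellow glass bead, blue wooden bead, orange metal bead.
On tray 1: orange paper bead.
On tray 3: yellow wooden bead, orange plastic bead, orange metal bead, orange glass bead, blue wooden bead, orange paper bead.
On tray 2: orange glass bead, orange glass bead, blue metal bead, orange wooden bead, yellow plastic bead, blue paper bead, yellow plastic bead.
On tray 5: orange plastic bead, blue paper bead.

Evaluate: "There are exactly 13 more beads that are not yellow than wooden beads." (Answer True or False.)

False

|beads that are not yellow| = 16.
|wooden beads| = 4.
The claim requires 16 − 4 (= 12) to equal 13, which does not hold.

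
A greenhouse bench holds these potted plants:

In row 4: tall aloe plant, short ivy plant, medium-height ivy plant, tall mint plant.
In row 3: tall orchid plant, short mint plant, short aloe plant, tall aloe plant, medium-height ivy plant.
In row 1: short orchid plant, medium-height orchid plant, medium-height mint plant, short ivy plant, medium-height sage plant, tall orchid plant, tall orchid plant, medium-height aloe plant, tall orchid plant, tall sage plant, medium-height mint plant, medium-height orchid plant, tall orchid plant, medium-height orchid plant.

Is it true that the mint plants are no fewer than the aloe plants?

mint plants: 4.
aloe plants: 4.
The claim requires 4 ≥ 4, which holds.

True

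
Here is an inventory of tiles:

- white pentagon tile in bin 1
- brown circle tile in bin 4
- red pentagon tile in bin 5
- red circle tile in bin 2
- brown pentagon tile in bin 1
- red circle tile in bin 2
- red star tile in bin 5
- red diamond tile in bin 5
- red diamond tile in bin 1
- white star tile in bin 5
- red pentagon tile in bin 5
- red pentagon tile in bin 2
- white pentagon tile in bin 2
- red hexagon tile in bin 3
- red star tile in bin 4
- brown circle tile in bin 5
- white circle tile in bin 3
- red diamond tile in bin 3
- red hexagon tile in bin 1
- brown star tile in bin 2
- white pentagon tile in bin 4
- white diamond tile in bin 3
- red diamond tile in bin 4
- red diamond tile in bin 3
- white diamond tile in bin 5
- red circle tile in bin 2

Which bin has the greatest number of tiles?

bin 5

Counts by bin: bin 5→7, bin 2→6, bin 3→5, bin 4→4, bin 1→4.
The maximum is 7, held uniquely by bin 5.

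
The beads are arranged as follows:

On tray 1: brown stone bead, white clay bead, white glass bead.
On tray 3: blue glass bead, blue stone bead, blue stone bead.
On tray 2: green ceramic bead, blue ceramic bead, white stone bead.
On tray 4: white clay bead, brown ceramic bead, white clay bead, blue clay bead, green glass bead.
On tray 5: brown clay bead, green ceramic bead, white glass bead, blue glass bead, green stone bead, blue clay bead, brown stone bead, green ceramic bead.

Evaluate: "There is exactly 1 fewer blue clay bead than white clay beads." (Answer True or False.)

blue clay beads: 2.
white clay beads: 3.
The claim requires 3 − 2 (= 1) to equal 1, which holds.

True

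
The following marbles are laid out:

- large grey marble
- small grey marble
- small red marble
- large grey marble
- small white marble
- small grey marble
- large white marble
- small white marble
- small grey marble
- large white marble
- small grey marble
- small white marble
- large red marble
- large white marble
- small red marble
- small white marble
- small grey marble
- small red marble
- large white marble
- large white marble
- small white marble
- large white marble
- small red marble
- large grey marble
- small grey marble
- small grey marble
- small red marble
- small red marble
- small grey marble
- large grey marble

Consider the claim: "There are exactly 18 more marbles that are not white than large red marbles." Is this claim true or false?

True

marbles that are not white: 19.
large red marbles: 1.
The claim requires 19 − 1 (= 18) to equal 18, which holds.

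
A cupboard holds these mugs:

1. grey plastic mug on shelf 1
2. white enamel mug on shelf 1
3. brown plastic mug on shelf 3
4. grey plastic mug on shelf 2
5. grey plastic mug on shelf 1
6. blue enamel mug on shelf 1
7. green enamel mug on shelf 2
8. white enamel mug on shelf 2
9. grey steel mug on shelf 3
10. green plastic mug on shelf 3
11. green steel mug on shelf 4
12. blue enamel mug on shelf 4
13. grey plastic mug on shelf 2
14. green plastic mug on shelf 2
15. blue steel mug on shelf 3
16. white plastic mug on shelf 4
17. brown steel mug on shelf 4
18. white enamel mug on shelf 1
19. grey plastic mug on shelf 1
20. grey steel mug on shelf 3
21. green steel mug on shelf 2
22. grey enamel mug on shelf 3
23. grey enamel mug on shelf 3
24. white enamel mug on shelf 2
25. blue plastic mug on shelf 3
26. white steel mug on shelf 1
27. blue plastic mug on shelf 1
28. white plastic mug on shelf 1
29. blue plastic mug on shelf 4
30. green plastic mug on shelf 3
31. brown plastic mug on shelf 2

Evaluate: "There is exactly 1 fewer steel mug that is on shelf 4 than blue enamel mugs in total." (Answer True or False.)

There are 2 steel mugs on shelf 4.
There are 2 blue enamel mugs.
The claim requires 2 − 2 (= 0) to equal 1, which does not hold.

False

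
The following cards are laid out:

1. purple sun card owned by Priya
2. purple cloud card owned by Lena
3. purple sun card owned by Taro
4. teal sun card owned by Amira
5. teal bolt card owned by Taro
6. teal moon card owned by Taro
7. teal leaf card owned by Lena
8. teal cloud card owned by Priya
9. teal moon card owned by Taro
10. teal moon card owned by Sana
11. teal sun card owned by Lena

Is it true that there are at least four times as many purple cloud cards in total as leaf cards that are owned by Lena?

False

|purple cloud cards| = 1.
|leaf cards owned by Lena| = 1.
The claim requires 1 ≥ 4 × 1 = 4, which does not hold.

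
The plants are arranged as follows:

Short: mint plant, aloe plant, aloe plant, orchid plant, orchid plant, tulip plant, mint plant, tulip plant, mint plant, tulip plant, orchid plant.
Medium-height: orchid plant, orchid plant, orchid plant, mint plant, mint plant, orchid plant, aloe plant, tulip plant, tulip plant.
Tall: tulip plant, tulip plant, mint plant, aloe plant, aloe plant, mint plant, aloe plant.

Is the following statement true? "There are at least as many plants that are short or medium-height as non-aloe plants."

There are 20 plants that are short or medium-height.
There are 21 non-aloe plants.
The claim requires 20 ≥ 21, which does not hold.

False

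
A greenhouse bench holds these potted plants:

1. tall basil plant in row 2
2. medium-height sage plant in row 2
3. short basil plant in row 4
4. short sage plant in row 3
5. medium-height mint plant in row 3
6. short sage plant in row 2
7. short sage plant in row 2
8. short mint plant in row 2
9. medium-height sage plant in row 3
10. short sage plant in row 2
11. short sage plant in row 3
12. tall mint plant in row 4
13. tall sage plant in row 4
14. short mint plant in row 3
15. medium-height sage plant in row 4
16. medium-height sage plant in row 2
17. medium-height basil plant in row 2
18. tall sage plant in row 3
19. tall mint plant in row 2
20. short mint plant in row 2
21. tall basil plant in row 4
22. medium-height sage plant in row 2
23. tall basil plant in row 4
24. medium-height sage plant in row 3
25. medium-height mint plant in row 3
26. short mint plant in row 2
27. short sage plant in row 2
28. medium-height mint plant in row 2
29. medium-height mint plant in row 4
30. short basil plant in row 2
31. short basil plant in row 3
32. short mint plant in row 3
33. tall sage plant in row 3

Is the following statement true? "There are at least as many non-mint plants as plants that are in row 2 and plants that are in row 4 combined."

True

|non-mint plants| = 22.
plants in row 2: 15; plants in row 4: 7; combined: 15 + 7 = 22.
The claim requires 22 ≥ 22, which holds.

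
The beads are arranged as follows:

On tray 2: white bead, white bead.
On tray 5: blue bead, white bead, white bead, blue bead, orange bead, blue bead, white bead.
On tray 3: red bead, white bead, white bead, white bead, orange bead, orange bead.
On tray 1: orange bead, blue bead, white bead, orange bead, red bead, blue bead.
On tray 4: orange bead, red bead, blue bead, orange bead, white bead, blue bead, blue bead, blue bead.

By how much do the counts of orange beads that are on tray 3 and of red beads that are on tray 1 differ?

1

orange beads on tray 3: 2. red beads on tray 1: 1.
|2 − 1| = 2 − 1 = 1.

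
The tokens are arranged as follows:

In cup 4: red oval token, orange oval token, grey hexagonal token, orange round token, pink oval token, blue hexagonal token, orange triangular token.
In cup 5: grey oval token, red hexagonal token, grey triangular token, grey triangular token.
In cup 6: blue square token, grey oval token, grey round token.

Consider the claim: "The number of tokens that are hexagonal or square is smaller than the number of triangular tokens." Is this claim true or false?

False

There are 4 tokens that are hexagonal or square.
There are 3 triangular tokens.
The claim requires 4 < 3, which does not hold.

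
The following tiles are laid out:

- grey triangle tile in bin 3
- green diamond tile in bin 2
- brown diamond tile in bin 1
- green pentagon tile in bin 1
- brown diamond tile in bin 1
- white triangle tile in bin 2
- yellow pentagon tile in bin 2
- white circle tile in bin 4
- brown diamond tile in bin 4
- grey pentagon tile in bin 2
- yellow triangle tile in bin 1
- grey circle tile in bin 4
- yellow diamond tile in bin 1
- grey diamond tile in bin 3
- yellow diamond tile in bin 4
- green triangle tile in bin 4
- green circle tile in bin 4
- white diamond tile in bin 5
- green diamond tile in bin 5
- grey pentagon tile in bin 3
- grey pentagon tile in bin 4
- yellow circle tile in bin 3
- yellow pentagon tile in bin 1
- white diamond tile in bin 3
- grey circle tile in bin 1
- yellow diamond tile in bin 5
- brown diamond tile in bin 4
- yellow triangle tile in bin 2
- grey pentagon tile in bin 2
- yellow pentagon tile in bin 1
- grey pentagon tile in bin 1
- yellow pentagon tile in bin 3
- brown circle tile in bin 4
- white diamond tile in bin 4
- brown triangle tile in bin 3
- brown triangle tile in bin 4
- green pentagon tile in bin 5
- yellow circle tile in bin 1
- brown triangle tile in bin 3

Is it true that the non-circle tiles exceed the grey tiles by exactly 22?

False

non-circle tiles: 32.
grey tiles: 9.
The claim requires 32 − 9 (= 23) to equal 22, which does not hold.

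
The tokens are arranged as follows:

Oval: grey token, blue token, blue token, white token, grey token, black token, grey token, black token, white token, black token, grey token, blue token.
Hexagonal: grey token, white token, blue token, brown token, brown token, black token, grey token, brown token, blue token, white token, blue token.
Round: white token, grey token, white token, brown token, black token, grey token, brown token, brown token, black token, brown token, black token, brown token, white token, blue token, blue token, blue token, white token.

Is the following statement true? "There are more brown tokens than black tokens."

True

brown tokens: 8.
black tokens: 7.
The claim requires 8 > 7, which holds.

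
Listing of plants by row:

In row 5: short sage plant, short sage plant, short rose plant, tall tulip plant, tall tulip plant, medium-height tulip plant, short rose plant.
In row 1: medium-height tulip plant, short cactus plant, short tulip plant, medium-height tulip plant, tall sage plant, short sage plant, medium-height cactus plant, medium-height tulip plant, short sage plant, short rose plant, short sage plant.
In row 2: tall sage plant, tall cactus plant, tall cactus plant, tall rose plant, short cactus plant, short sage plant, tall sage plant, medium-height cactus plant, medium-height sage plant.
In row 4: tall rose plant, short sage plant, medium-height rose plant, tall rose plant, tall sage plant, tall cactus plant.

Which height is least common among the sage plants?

Counts by height (restricted to sage plants): short 7, tall 4, medium-height 1.
The minimum is 1, held uniquely by medium-height.

medium-height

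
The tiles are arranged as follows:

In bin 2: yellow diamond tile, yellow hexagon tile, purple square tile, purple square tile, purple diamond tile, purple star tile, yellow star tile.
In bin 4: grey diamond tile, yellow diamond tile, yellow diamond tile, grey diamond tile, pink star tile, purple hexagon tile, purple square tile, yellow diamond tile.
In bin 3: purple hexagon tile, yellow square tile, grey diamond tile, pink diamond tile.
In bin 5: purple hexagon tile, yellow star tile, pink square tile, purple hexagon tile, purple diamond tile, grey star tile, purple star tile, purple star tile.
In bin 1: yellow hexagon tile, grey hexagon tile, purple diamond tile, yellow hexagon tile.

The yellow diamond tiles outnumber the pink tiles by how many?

yellow diamond tiles: 4.
pink tiles: 3.
4 − 3 = 1.

1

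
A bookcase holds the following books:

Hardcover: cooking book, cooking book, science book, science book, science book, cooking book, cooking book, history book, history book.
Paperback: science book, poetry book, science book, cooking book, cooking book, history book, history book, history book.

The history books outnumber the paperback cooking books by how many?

history books: 5.
paperback cooking books: 2.
5 − 2 = 3.

3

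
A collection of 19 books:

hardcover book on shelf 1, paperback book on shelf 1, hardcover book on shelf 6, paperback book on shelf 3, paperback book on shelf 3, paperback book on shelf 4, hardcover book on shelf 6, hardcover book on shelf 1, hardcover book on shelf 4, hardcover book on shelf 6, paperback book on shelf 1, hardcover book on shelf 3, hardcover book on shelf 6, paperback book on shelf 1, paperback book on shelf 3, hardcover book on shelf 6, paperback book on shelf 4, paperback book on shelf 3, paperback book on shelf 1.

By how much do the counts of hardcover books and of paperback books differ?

1

hardcover books: 9. paperback books: 10.
|9 − 10| = 10 − 9 = 1.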